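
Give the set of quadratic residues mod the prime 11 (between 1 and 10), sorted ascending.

1,3,4,5,9

Square k = 1,…,5 (k and 11−k give the same square):
1²=1, 2²=4, 3²=9, 4²≡5, 5²≡3 (mod 11).
So the quadratic residues mod 11 are {1, 3, 4, 5, 9}.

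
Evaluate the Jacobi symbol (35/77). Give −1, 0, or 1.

Reciprocity: 35 ≡ 3 and 77 ≡ 1 (mod 4), so (35/77) = +(77/35).
Reduce top mod 35: now compute (7/35).
Reciprocity: 7 ≡ 3 and 35 ≡ 3 (mod 4), so (7/35) = −(35/7).
Reduce top mod 7: now compute (0/7).
Top reduces to 0: gcd > 1, so the symbol is 0.

0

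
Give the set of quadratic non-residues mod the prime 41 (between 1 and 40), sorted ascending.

Square k = 1,…,20 (k and 41−k give the same square):
1²=1, 2²=4, 3²=9, 4²=16, 5²=25, 6²=36, 7²≡8, 8²≡23, 9²≡40, 10²≡18, 11²≡39, 12²≡21, 13²≡5, 14²≡32, 15²≡20, 16²≡10, 17²≡2, 18²≡37, 19²≡33, 20²≡31 (mod 41).
The residues are {1, 2, 4, 5, 8, 9, 10, 16, 18, 20, 21, 23, 25, 31, 32, 33, 36, 37, 39, 40}; the non-residues are the remaining 20 nonzero classes.

3,6,7,11,12,13,14,15,17,19,22,24,26,27,28,29,30,34,35,38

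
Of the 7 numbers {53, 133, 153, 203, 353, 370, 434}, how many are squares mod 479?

0

(53/479) = -1 → non-residue.
(133/479) = -1 → non-residue.
(153/479) = -1 → non-residue.
(203/479) = -1 → non-residue.
(353/479) = -1 → non-residue.
(370/479) = -1 → non-residue.
(434/479) = -1 → non-residue.
Total quadratic residues among the 7: 0.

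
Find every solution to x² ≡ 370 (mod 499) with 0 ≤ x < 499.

58, 441

Since 499 ≡ 3 (mod 4), a square root of 370 is 370^((499+1)/4) = 370^125 mod 499.
Repeated squaring: 370^2≡174, 370^4≡336, 370^8≡122, 370^16≡413, 370^32≡410, 370^64≡436 (mod 499).
370^125 = 370^(64+32+16+8+4+1) ≡ 441 (mod 499).
Check: 441² = 194481 ≡ 370 (mod 499). The two roots are 58 and 441.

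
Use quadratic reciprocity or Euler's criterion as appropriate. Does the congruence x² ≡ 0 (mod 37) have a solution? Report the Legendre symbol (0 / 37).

Top reduces to 0: gcd > 1, so the symbol is 0.

0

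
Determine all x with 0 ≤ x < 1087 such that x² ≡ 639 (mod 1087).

277, 810

Since 1087 ≡ 3 (mod 4), a square root of 639 is 639^((1087+1)/4) = 639^272 mod 1087.
Repeated squaring: 639^2≡696, 639^4≡701, 639^8≡77, 639^16≡494, 639^32≡548, 639^64≡292, 639^128≡478, 639^256≡214 (mod 1087).
639^272 = 639^(256+16) ≡ 277 (mod 1087).
Check: 277² = 76729 ≡ 639 (mod 1087). The two roots are 277 and 810.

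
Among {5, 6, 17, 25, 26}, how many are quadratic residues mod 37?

(5/37) = -1 → non-residue.
(6/37) = -1 → non-residue.
(17/37) = -1 → non-residue.
(25/37) = +1 → QR.
(26/37) = +1 → QR.
Total quadratic residues among the 5: 2.

2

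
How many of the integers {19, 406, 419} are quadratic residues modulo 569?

(19/569) = -1 → non-residue.
(406/569) = -1 → non-residue.
(419/569) = -1 → non-residue.
Total quadratic residues among the 3: 0.

0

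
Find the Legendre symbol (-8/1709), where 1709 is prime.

First reduce: -8 ≡ 1701 (mod 1709).
Reciprocity: 1701 ≡ 1 and 1709 ≡ 1 (mod 4), so (1701/1709) = +(1709/1701).
Reduce top mod 1701: now compute (8/1701).
Pull out 2^3: since 1701 ≡ 5 (mod 8), (2/1701) = -1, so (2/1701)^3 = -1.
Reached (1/1701) = 1. Collecting the sign flips along the way, the symbol is -1.

-1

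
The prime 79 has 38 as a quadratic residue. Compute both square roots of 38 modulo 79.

Since 79 ≡ 3 (mod 4), a square root of 38 is 38^((79+1)/4) = 38^20 mod 79.
Repeated squaring: 38^2≡22, 38^4≡10, 38^8≡21, 38^16≡46 (mod 79).
38^20 = 38^(16+4) ≡ 65 (mod 79).
Check: 65² = 4225 ≡ 38 (mod 79). The two roots are 14 and 65.

14, 65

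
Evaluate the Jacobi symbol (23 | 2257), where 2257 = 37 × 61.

1

Reciprocity: 23 ≡ 3 and 2257 ≡ 1 (mod 4), so (23/2257) = +(2257/23).
Reduce top mod 23: now compute (3/23).
Reciprocity: 3 ≡ 3 and 23 ≡ 3 (mod 4), so (3/23) = −(23/3).
Reduce top mod 3: now compute (2/3).
Pull out 2: since 3 ≡ 3 (mod 8), (2/3) = -1.
Reached (1/3) = 1. Collecting the sign flips along the way, the symbol is +1.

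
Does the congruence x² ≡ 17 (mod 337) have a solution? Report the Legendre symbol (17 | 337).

Reciprocity: 17 ≡ 1 and 337 ≡ 1 (mod 4), so (17/337) = +(337/17).
Reduce top mod 17: now compute (14/17).
Pull out 2: since 17 ≡ 1 (mod 8), (2/17) = +1.
Reciprocity: 7 ≡ 3 and 17 ≡ 1 (mod 4), so (7/17) = +(17/7).
Reduce top mod 7: now compute (3/7).
Reciprocity: 3 ≡ 3 and 7 ≡ 3 (mod 4), so (3/7) = −(7/3).
Reduce top mod 3: now compute (1/3).
Reached (1/3) = 1. Collecting the sign flips along the way, the symbol is -1.

-1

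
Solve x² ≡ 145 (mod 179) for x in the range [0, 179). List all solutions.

18, 161

Since 179 ≡ 3 (mod 4), a square root of 145 is 145^((179+1)/4) = 145^45 mod 179.
Repeated squaring: 145^2≡82, 145^4≡101, 145^8≡177, 145^16≡4, 145^32≡16 (mod 179).
145^45 = 145^(32+8+4+1) ≡ 161 (mod 179).
Check: 161² = 25921 ≡ 145 (mod 179). The two roots are 18 and 161.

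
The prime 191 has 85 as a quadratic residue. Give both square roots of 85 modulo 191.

Since 191 ≡ 3 (mod 4), a square root of 85 is 85^((191+1)/4) = 85^48 mod 191.
Repeated squaring: 85^2≡158, 85^4≡134, 85^8≡2, 85^16≡4, 85^32≡16 (mod 191).
85^48 = 85^(32+16) ≡ 64 (mod 191).
Check: 64² = 4096 ≡ 85 (mod 191). The two roots are 64 and 127.

64, 127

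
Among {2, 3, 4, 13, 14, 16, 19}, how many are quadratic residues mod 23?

(2/23) = +1 → QR.
(3/23) = +1 → QR.
(4/23) = +1 → QR.
(13/23) = +1 → QR.
(14/23) = -1 → non-residue.
(16/23) = +1 → QR.
(19/23) = -1 → non-residue.
Total quadratic residues among the 7: 5.

5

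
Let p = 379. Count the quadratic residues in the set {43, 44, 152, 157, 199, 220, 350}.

(43/379) = -1 → non-residue.
(44/379) = -1 → non-residue.
(152/379) = -1 → non-residue.
(157/379) = -1 → non-residue.
(199/379) = -1 → non-residue.
(220/379) = -1 → non-residue.
(350/379) = +1 → QR.
Total quadratic residues among the 7: 1.

1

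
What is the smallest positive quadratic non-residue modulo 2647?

(2/2647) = +1, so 2 is a residue.
(3/2647) = −1, so 3 is the smallest positive non-residue mod 2647.

3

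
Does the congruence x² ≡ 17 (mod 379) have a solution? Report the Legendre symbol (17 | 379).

Reciprocity: 17 ≡ 1 and 379 ≡ 3 (mod 4), so (17/379) = +(379/17).
Reduce top mod 17: now compute (5/17).
Reciprocity: 5 ≡ 1 and 17 ≡ 1 (mod 4), so (5/17) = +(17/5).
Reduce top mod 5: now compute (2/5).
Pull out 2: since 5 ≡ 5 (mod 8), (2/5) = -1.
Reached (1/5) = 1. Collecting the sign flips along the way, the symbol is -1.

-1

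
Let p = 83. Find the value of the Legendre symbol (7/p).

1

Reciprocity: 7 ≡ 3 and 83 ≡ 3 (mod 4), so (7/83) = −(83/7).
Reduce top mod 7: now compute (6/7).
Pull out 2: since 7 ≡ 7 (mod 8), (2/7) = +1.
Reciprocity: 3 ≡ 3 and 7 ≡ 3 (mod 4), so (3/7) = −(7/3).
Reduce top mod 3: now compute (1/3).
Reached (1/3) = 1. Collecting the sign flips along the way, the symbol is +1.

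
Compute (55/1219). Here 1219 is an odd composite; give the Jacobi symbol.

Reciprocity: 55 ≡ 3 and 1219 ≡ 3 (mod 4), so (55/1219) = −(1219/55).
Reduce top mod 55: now compute (9/55).
Reciprocity: 9 ≡ 1 and 55 ≡ 3 (mod 4), so (9/55) = +(55/9).
Reduce top mod 9: now compute (1/9).
Reached (1/9) = 1. Collecting the sign flips along the way, the symbol is -1.

-1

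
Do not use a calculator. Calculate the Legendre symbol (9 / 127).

Euler's criterion: (9/127) ≡ 9^63 (mod 127).
9^2 ≡ 81 (mod 127)
9^4 ≡ 84 (mod 127)
9^8 ≡ 71 (mod 127)
9^16 ≡ 88 (mod 127)
9^32 ≡ 124 (mod 127)
9^63 = 9^(32+16+8+4+2+1) ≡ 1 (mod 127).
Result is 1, so (9/127) = 1.

1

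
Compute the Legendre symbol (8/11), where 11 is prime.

-1

Pull out 2^3: since 11 ≡ 3 (mod 8), (2/11) = -1, so (2/11)^3 = -1.
Reached (1/11) = 1. Collecting the sign flips along the way, the symbol is -1.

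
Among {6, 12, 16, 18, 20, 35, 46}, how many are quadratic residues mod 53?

3

(6/53) = +1 → QR.
(12/53) = -1 → non-residue.
(16/53) = +1 → QR.
(18/53) = -1 → non-residue.
(20/53) = -1 → non-residue.
(35/53) = -1 → non-residue.
(46/53) = +1 → QR.
Total quadratic residues among the 7: 3.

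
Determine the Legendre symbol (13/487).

-1

Euler's criterion: (13/487) ≡ 13^243 (mod 487).
13^2 ≡ 169 (mod 487)
13^4 ≡ 315 (mod 487)
13^8 ≡ 364 (mod 487)
13^16 ≡ 32 (mod 487)
13^32 ≡ 50 (mod 487)
13^64 ≡ 65 (mod 487)
13^128 ≡ 329 (mod 487)
13^243 = 13^(128+64+32+16+2+1) ≡ 486 (mod 487).
Result is 486 ≡ −1, so (13/487) = −1.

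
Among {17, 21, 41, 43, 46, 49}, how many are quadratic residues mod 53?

4

(17/53) = +1 → QR.
(21/53) = -1 → non-residue.
(41/53) = -1 → non-residue.
(43/53) = +1 → QR.
(46/53) = +1 → QR.
(49/53) = +1 → QR.
Total quadratic residues among the 6: 4.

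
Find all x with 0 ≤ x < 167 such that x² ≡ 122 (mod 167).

17, 150

Since 167 ≡ 3 (mod 4), a square root of 122 is 122^((167+1)/4) = 122^42 mod 167.
Repeated squaring: 122^2≡21, 122^4≡107, 122^8≡93, 122^16≡132, 122^32≡56 (mod 167).
122^42 = 122^(32+8+2) ≡ 150 (mod 167).
Check: 150² = 22500 ≡ 122 (mod 167). The two roots are 17 and 150.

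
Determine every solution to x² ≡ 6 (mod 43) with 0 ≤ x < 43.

Since 43 ≡ 3 (mod 4), a square root of 6 is 6^((43+1)/4) = 6^11 mod 43.
Repeated squaring: 6^2≡36, 6^4≡6, 6^8≡36 (mod 43).
6^11 = 6^(8+2+1) ≡ 36 (mod 43).
Check: 36² = 1296 ≡ 6 (mod 43). The two roots are 7 and 36.

7, 36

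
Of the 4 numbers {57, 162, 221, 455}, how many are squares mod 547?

1

(57/547) = -1 → non-residue.
(162/547) = -1 → non-residue.
(221/547) = -1 → non-residue.
(455/547) = +1 → QR.
Total quadratic residues among the 4: 1.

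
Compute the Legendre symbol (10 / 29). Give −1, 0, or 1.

Euler's criterion: (10/29) ≡ 10^14 (mod 29).
10^2 ≡ 13 (mod 29)
10^4 ≡ 24 (mod 29)
10^8 ≡ 25 (mod 29)
10^14 = 10^(8+4+2) ≡ 28 (mod 29).
Result is 28 ≡ −1, so (10/29) = −1.

-1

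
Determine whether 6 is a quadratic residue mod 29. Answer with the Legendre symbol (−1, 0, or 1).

1

Pull out 2: since 29 ≡ 5 (mod 8), (2/29) = -1.
Reciprocity: 3 ≡ 3 and 29 ≡ 1 (mod 4), so (3/29) = +(29/3).
Reduce top mod 3: now compute (2/3).
Pull out 2: since 3 ≡ 3 (mod 8), (2/3) = -1.
Reached (1/3) = 1. Collecting the sign flips along the way, the symbol is +1.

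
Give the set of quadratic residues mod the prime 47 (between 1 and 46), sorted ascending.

Square k = 1,…,23 (k and 47−k give the same square):
1²=1, 2²=4, 3²=9, 4²=16, 5²=25, 6²=36, 7²≡2, 8²≡17, 9²≡34, 10²≡6, 11²≡27, 12²≡3, 13²≡28, 14²≡8, 15²≡37, 16²≡21, 17²≡7, 18²≡42, 19²≡32, 20²≡24, 21²≡18, 22²≡14, 23²≡12 (mod 47).
So the quadratic residues mod 47 are {1, 2, 3, 4, 6, 7, 8, 9, 12, 14, 16, 17, 18, 21, 24, 25, 27, 28, 32, 34, 36, 37, 42}.

1 2 3 4 6 7 8 9 12 14 16 17 18 21 24 25 27 28 32 34 36 37 42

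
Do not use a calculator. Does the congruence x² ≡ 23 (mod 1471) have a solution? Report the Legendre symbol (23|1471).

1

Reciprocity: 23 ≡ 3 and 1471 ≡ 3 (mod 4), so (23/1471) = −(1471/23).
Reduce top mod 23: now compute (22/23).
Pull out 2: since 23 ≡ 7 (mod 8), (2/23) = +1.
Reciprocity: 11 ≡ 3 and 23 ≡ 3 (mod 4), so (11/23) = −(23/11).
Reduce top mod 11: now compute (1/11).
Reached (1/11) = 1. Collecting the sign flips along the way, the symbol is +1.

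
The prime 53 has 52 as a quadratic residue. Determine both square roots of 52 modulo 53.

23, 30

53 ≡ 1 (mod 4), so we find a root by search.
Trying successive values, 23² = 529 ≡ 52 (mod 53). The other root is 53 − 23 = 30.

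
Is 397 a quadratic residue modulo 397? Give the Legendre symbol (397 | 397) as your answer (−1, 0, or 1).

First reduce: 397 ≡ 0 (mod 397).
Top reduces to 0: gcd > 1, so the symbol is 0.

0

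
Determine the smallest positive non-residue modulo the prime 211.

(2/211) = −1, so 2 is the smallest positive non-residue mod 211.

2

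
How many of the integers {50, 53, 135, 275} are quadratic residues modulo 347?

2

(50/347) = -1 → non-residue.
(53/347) = +1 → QR.
(135/347) = -1 → non-residue.
(275/347) = +1 → QR.
Total quadratic residues among the 4: 2.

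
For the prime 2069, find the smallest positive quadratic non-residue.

2

(2/2069) = −1, so 2 is the smallest positive non-residue mod 2069.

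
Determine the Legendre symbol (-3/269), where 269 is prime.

-1

First reduce: -3 ≡ 266 (mod 269).
Pull out 2: since 269 ≡ 5 (mod 8), (2/269) = -1.
Reciprocity: 133 ≡ 1 and 269 ≡ 1 (mod 4), so (133/269) = +(269/133).
Reduce top mod 133: now compute (3/133).
Reciprocity: 3 ≡ 3 and 133 ≡ 1 (mod 4), so (3/133) = +(133/3).
Reduce top mod 3: now compute (1/3).
Reached (1/3) = 1. Collecting the sign flips along the way, the symbol is -1.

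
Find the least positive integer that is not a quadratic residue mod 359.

7

(2/359) = +1, so 2 is a residue.
(3/359) = +1, so 3 is a residue.
(4/359) = +1, so 4 is a residue.
(5/359) = +1, so 5 is a residue.
(6/359) = +1, so 6 is a residue.
(7/359) = −1, so 7 is the smallest positive non-residue mod 359.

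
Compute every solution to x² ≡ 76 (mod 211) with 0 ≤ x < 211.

Since 211 ≡ 3 (mod 4), a square root of 76 is 76^((211+1)/4) = 76^53 mod 211.
Repeated squaring: 76^2≡79, 76^4≡122, 76^8≡114, 76^16≡125, 76^32≡11 (mod 211).
76^53 = 76^(32+16+4+1) ≡ 169 (mod 211).
Check: 169² = 28561 ≡ 76 (mod 211). The two roots are 42 and 169.

42, 169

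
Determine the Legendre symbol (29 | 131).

Euler's criterion: (29/131) ≡ 29^65 (mod 131).
29^2 ≡ 55 (mod 131)
29^4 ≡ 12 (mod 131)
29^8 ≡ 13 (mod 131)
29^16 ≡ 38 (mod 131)
29^32 ≡ 3 (mod 131)
29^64 ≡ 9 (mod 131)
29^65 = 29^(64+1) ≡ 130 (mod 131).
Result is 130 ≡ −1, so (29/131) = −1.

-1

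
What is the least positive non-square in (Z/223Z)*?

(2/223) = +1, so 2 is a residue.
(3/223) = −1, so 3 is the smallest positive non-residue mod 223.

3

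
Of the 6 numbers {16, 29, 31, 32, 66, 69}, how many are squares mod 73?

3

(16/73) = +1 → QR.
(29/73) = -1 → non-residue.
(31/73) = -1 → non-residue.
(32/73) = +1 → QR.
(66/73) = -1 → non-residue.
(69/73) = +1 → QR.
Total quadratic residues among the 6: 3.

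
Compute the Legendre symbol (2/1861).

Pull out 2: since 1861 ≡ 5 (mod 8), (2/1861) = -1.
Reached (1/1861) = 1. Collecting the sign flips along the way, the symbol is -1.

-1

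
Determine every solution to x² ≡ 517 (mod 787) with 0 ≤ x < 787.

303, 484

Since 787 ≡ 3 (mod 4), a square root of 517 is 517^((787+1)/4) = 517^197 mod 787.
Repeated squaring: 517^2≡496, 517^4≡472, 517^8≡63, 517^16≡34, 517^32≡369, 517^64≡10, 517^128≡100 (mod 787).
517^197 = 517^(128+64+4+1) ≡ 484 (mod 787).
Check: 484² = 234256 ≡ 517 (mod 787). The two roots are 303 and 484.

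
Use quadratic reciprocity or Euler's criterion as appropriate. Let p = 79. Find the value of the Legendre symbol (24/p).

Euler's criterion: (24/79) ≡ 24^39 (mod 79).
24^2 ≡ 23 (mod 79)
24^4 ≡ 55 (mod 79)
24^8 ≡ 23 (mod 79)
24^16 ≡ 55 (mod 79)
24^32 ≡ 23 (mod 79)
24^39 = 24^(32+4+2+1) ≡ 78 (mod 79).
Result is 78 ≡ −1, so (24/79) = −1.

-1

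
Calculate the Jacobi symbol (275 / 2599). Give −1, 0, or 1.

-1

Reciprocity: 275 ≡ 3 and 2599 ≡ 3 (mod 4), so (275/2599) = −(2599/275).
Reduce top mod 275: now compute (124/275).
Pull out 2^2: since 275 ≡ 3 (mod 8), (2/275) = -1, so (2/275)^2 = +1.
Reciprocity: 31 ≡ 3 and 275 ≡ 3 (mod 4), so (31/275) = −(275/31).
Reduce top mod 31: now compute (27/31).
Reciprocity: 27 ≡ 3 and 31 ≡ 3 (mod 4), so (27/31) = −(31/27).
Reduce top mod 27: now compute (4/27).
Pull out 2^2: since 27 ≡ 3 (mod 8), (2/27) = -1, so (2/27)^2 = +1.
Reached (1/27) = 1. Collecting the sign flips along the way, the symbol is -1.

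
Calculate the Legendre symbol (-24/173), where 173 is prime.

1

First reduce: -24 ≡ 149 (mod 173).
Reciprocity: 149 ≡ 1 and 173 ≡ 1 (mod 4), so (149/173) = +(173/149).
Reduce top mod 149: now compute (24/149).
Pull out 2^3: since 149 ≡ 5 (mod 8), (2/149) = -1, so (2/149)^3 = -1.
Reciprocity: 3 ≡ 3 and 149 ≡ 1 (mod 4), so (3/149) = +(149/3).
Reduce top mod 3: now compute (2/3).
Pull out 2: since 3 ≡ 3 (mod 8), (2/3) = -1.
Reached (1/3) = 1. Collecting the sign flips along the way, the symbol is +1.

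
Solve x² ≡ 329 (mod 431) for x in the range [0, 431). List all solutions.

85, 346

Since 431 ≡ 3 (mod 4), a square root of 329 is 329^((431+1)/4) = 329^108 mod 431.
Repeated squaring: 329^2≡60, 329^4≡152, 329^8≡261, 329^16≡23, 329^32≡98, 329^64≡122 (mod 431).
329^108 = 329^(64+32+8+4) ≡ 346 (mod 431).
Check: 346² = 119716 ≡ 329 (mod 431). The two roots are 85 and 346.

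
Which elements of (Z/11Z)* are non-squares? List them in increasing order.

2 6 7 8 10

Square k = 1,…,5 (k and 11−k give the same square):
1²=1, 2²=4, 3²=9, 4²≡5, 5²≡3 (mod 11).
The residues are {1, 3, 4, 5, 9}; the non-residues are the remaining 5 nonzero classes.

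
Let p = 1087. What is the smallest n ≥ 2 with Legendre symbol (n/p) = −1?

3

(2/1087) = +1, so 2 is a residue.
(3/1087) = −1, so 3 is the smallest positive non-residue mod 1087.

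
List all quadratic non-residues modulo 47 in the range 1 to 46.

5 10 11 13 15 19 20 22 23 26 29 30 31 33 35 38 39 40 41 43 44 45 46

Square k = 1,…,23 (k and 47−k give the same square):
1²=1, 2²=4, 3²=9, 4²=16, 5²=25, 6²=36, 7²≡2, 8²≡17, 9²≡34, 10²≡6, 11²≡27, 12²≡3, 13²≡28, 14²≡8, 15²≡37, 16²≡21, 17²≡7, 18²≡42, 19²≡32, 20²≡24, 21²≡18, 22²≡14, 23²≡12 (mod 47).
The residues are {1, 2, 3, 4, 6, 7, 8, 9, 12, 14, 16, 17, 18, 21, 24, 25, 27, 28, 32, 34, 36, 37, 42}; the non-residues are the remaining 23 nonzero classes.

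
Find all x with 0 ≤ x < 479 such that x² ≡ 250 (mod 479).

27, 452

Since 479 ≡ 3 (mod 4), a square root of 250 is 250^((479+1)/4) = 250^120 mod 479.
Repeated squaring: 250^2≡230, 250^4≡210, 250^8≡32, 250^16≡66, 250^32≡45, 250^64≡109 (mod 479).
250^120 = 250^(64+32+16+8) ≡ 27 (mod 479).
Check: 27² = 729 ≡ 250 (mod 479). The two roots are 27 and 452.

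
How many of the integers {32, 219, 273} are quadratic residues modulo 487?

(32/487) = +1 → QR.
(219/487) = -1 → non-residue.
(273/487) = -1 → non-residue.
Total quadratic residues among the 3: 1.

1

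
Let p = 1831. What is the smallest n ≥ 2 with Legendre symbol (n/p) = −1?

3

(2/1831) = +1, so 2 is a residue.
(3/1831) = −1, so 3 is the smallest positive non-residue mod 1831.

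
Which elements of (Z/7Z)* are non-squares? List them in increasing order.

Square k = 1,…,3 (k and 7−k give the same square):
1²=1, 2²=4, 3²≡2 (mod 7).
The residues are {1, 2, 4}; the non-residues are the remaining 3 nonzero classes.

3,5,6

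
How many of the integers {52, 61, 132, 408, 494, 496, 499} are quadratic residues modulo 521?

4

(52/521) = +1 → QR.
(61/521) = -1 → non-residue.
(132/521) = -1 → non-residue.
(408/521) = +1 → QR.
(494/521) = -1 → non-residue.
(496/521) = +1 → QR.
(499/521) = +1 → QR.
Total quadratic residues among the 7: 4.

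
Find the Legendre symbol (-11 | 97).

1

First reduce: -11 ≡ 86 (mod 97).
Pull out 2: since 97 ≡ 1 (mod 8), (2/97) = +1.
Reciprocity: 43 ≡ 3 and 97 ≡ 1 (mod 4), so (43/97) = +(97/43).
Reduce top mod 43: now compute (11/43).
Reciprocity: 11 ≡ 3 and 43 ≡ 3 (mod 4), so (11/43) = −(43/11).
Reduce top mod 11: now compute (10/11).
Pull out 2: since 11 ≡ 3 (mod 8), (2/11) = -1.
Reciprocity: 5 ≡ 1 and 11 ≡ 3 (mod 4), so (5/11) = +(11/5).
Reduce top mod 5: now compute (1/5).
Reached (1/5) = 1. Collecting the sign flips along the way, the symbol is +1.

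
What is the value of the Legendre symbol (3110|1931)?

First reduce: 3110 ≡ 1179 (mod 1931).
Reciprocity: 1179 ≡ 3 and 1931 ≡ 3 (mod 4), so (1179/1931) = −(1931/1179).
Reduce top mod 1179: now compute (752/1179).
Pull out 2^4: since 1179 ≡ 3 (mod 8), (2/1179) = -1, so (2/1179)^4 = +1.
Reciprocity: 47 ≡ 3 and 1179 ≡ 3 (mod 4), so (47/1179) = −(1179/47).
Reduce top mod 47: now compute (4/47).
Pull out 2^2: since 47 ≡ 7 (mod 8), (2/47) = +1, so (2/47)^2 = +1.
Reached (1/47) = 1. Collecting the sign flips along the way, the symbol is +1.

1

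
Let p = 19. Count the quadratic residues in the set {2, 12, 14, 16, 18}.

1

(2/19) = -1 → non-residue.
(12/19) = -1 → non-residue.
(14/19) = -1 → non-residue.
(16/19) = +1 → QR.
(18/19) = -1 → non-residue.
Total quadratic residues among the 5: 1.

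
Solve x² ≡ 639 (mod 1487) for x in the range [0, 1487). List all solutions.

Since 1487 ≡ 3 (mod 4), a square root of 639 is 639^((1487+1)/4) = 639^372 mod 1487.
Repeated squaring: 639^2≡883, 639^4≡501, 639^8≡1185, 639^16≡497, 639^32≡167, 639^64≡1123, 639^128≡153, 639^256≡1104 (mod 1487).
639^372 = 639^(256+64+32+16+4) ≡ 550 (mod 1487).
Check: 550² = 302500 ≡ 639 (mod 1487). The two roots are 550 and 937.

550, 937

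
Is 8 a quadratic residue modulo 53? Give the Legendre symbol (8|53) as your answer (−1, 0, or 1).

Pull out 2^3: since 53 ≡ 5 (mod 8), (2/53) = -1, so (2/53)^3 = -1.
Reached (1/53) = 1. Collecting the sign flips along the way, the symbol is -1.

-1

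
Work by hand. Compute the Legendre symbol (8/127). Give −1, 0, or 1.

1

Pull out 2^3: since 127 ≡ 7 (mod 8), (2/127) = +1, so (2/127)^3 = +1.
Reached (1/127) = 1. Collecting the sign flips along the way, the symbol is +1.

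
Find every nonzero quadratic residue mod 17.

1, 2, 4, 8, 9, 13, 15, 16

Square k = 1,…,8 (k and 17−k give the same square):
1²=1, 2²=4, 3²=9, 4²=16, 5²≡8, 6²≡2, 7²≡15, 8²≡13 (mod 17).
So the quadratic residues mod 17 are {1, 2, 4, 8, 9, 13, 15, 16}.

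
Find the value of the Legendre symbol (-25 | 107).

-1

Euler's criterion: (-25/107) ≡ 82^53 (mod 107).
82^2 ≡ 90 (mod 107)
82^4 ≡ 75 (mod 107)
82^8 ≡ 61 (mod 107)
82^16 ≡ 83 (mod 107)
82^32 ≡ 41 (mod 107)
82^53 = 82^(32+16+4+1) ≡ 106 (mod 107).
Result is 106 ≡ −1, so (-25/107) = −1.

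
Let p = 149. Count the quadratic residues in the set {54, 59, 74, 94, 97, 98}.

(54/149) = +1 → QR.
(59/149) = -1 → non-residue.
(74/149) = -1 → non-residue.
(94/149) = -1 → non-residue.
(97/149) = -1 → non-residue.
(98/149) = -1 → non-residue.
Total quadratic residues among the 6: 1.

1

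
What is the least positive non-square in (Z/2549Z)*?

2

(2/2549) = −1, so 2 is the smallest positive non-residue mod 2549.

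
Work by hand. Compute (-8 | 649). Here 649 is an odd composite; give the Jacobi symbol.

First reduce: -8 ≡ 641 (mod 649).
Reciprocity: 641 ≡ 1 and 649 ≡ 1 (mod 4), so (641/649) = +(649/641).
Reduce top mod 641: now compute (8/641).
Pull out 2^3: since 641 ≡ 1 (mod 8), (2/641) = +1, so (2/641)^3 = +1.
Reached (1/641) = 1. Collecting the sign flips along the way, the symbol is +1.

1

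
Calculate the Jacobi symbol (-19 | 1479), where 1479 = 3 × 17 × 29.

First reduce: -19 ≡ 1460 (mod 1479).
Pull out 2^2: since 1479 ≡ 7 (mod 8), (2/1479) = +1, so (2/1479)^2 = +1.
Reciprocity: 365 ≡ 1 and 1479 ≡ 3 (mod 4), so (365/1479) = +(1479/365).
Reduce top mod 365: now compute (19/365).
Reciprocity: 19 ≡ 3 and 365 ≡ 1 (mod 4), so (19/365) = +(365/19).
Reduce top mod 19: now compute (4/19).
Pull out 2^2: since 19 ≡ 3 (mod 8), (2/19) = -1, so (2/19)^2 = +1.
Reached (1/19) = 1. Collecting the sign flips along the way, the symbol is +1.

1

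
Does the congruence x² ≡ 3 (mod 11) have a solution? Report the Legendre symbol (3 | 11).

1

Reciprocity: 3 ≡ 3 and 11 ≡ 3 (mod 4), so (3/11) = −(11/3).
Reduce top mod 3: now compute (2/3).
Pull out 2: since 3 ≡ 3 (mod 8), (2/3) = -1.
Reached (1/3) = 1. Collecting the sign flips along the way, the symbol is +1.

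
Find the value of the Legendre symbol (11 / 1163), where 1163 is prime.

Euler's criterion: (11/1163) ≡ 11^581 (mod 1163).
11^2 ≡ 121 (mod 1163)
11^4 ≡ 685 (mod 1163)
11^8 ≡ 536 (mod 1163)
11^16 ≡ 35 (mod 1163)
11^32 ≡ 62 (mod 1163)
11^64 ≡ 355 (mod 1163)
11^128 ≡ 421 (mod 1163)
11^256 ≡ 465 (mod 1163)
11^512 ≡ 1070 (mod 1163)
11^581 = 11^(512+64+4+1) ≡ 1 (mod 1163).
Result is 1, so (11/1163) = 1.

1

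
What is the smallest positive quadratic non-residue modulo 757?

2

(2/757) = −1, so 2 is the smallest positive non-residue mod 757.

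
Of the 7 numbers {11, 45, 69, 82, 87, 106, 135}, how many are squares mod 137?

(11/137) = +1 → QR.
(45/137) = -1 → non-residue.
(69/137) = +1 → QR.
(82/137) = -1 → non-residue.
(87/137) = +1 → QR.
(106/137) = -1 → non-residue.
(135/137) = +1 → QR.
Total quadratic residues among the 7: 4.

4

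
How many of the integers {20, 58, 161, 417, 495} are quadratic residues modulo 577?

(20/577) = -1 → non-residue.
(58/577) = -1 → non-residue.
(161/577) = -1 → non-residue.
(417/577) = -1 → non-residue.
(495/577) = -1 → non-residue.
Total quadratic residues among the 5: 0.

0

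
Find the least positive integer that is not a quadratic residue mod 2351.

(2/2351) = +1, so 2 is a residue.
(3/2351) = +1, so 3 is a residue.
(4/2351) = +1, so 4 is a residue.
(5/2351) = +1, so 5 is a residue.
(6/2351) = +1, so 6 is a residue.
(7/2351) = +1, so 7 is a residue.
(8/2351) = +1, so 8 is a residue.
(9/2351) = +1, so 9 is a residue.
(10/2351) = +1, so 10 is a residue.
(11/2351) = +1, so 11 is a residue.
(12/2351) = +1, so 12 is a residue.
(13/2351) = −1, so 13 is the smallest positive non-residue mod 2351.

13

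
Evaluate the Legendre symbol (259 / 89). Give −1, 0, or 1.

First reduce: 259 ≡ 81 (mod 89).
Reciprocity: 81 ≡ 1 and 89 ≡ 1 (mod 4), so (81/89) = +(89/81).
Reduce top mod 81: now compute (8/81).
Pull out 2^3: since 81 ≡ 1 (mod 8), (2/81) = +1, so (2/81)^3 = +1.
Reached (1/81) = 1. Collecting the sign flips along the way, the symbol is +1.

1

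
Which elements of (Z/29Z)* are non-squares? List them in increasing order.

Square k = 1,…,14 (k and 29−k give the same square):
1²=1, 2²=4, 3²=9, 4²=16, 5²=25, 6²≡7, 7²≡20, 8²≡6, 9²≡23, 10²≡13, 11²≡5, 12²≡28, 13²≡24, 14²≡22 (mod 29).
The residues are {1, 4, 5, 6, 7, 9, 13, 16, 20, 22, 23, 24, 25, 28}; the non-residues are the remaining 14 nonzero classes.

2, 3, 8, 10, 11, 12, 14, 15, 17, 18, 19, 21, 26, 27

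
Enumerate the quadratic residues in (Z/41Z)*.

1,2,4,5,8,9,10,16,18,20,21,23,25,31,32,33,36,37,39,40

Square k = 1,…,20 (k and 41−k give the same square):
1²=1, 2²=4, 3²=9, 4²=16, 5²=25, 6²=36, 7²≡8, 8²≡23, 9²≡40, 10²≡18, 11²≡39, 12²≡21, 13²≡5, 14²≡32, 15²≡20, 16²≡10, 17²≡2, 18²≡37, 19²≡33, 20²≡31 (mod 41).
So the quadratic residues mod 41 are {1, 2, 4, 5, 8, 9, 10, 16, 18, 20, 21, 23, 25, 31, 32, 33, 36, 37, 39, 40}.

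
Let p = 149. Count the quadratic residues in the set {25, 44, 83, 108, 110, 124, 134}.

3

(25/149) = +1 → QR.
(44/149) = -1 → non-residue.
(83/149) = -1 → non-residue.
(108/149) = -1 → non-residue.
(110/149) = +1 → QR.
(124/149) = +1 → QR.
(134/149) = -1 → non-residue.
Total quadratic residues among the 7: 3.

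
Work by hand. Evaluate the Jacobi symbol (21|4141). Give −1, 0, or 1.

1

Reciprocity: 21 ≡ 1 and 4141 ≡ 1 (mod 4), so (21/4141) = +(4141/21).
Reduce top mod 21: now compute (4/21).
Pull out 2^2: since 21 ≡ 5 (mod 8), (2/21) = -1, so (2/21)^2 = +1.
Reached (1/21) = 1. Collecting the sign flips along the way, the symbol is +1.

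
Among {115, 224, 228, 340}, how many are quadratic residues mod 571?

3

(115/571) = +1 → QR.
(224/571) = +1 → QR.
(228/571) = +1 → QR.
(340/571) = -1 → non-residue.
Total quadratic residues among the 4: 3.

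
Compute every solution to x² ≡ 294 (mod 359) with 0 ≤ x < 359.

139, 220

Since 359 ≡ 3 (mod 4), a square root of 294 is 294^((359+1)/4) = 294^90 mod 359.
Repeated squaring: 294^2≡276, 294^4≡68, 294^8≡316, 294^16≡54, 294^32≡44, 294^64≡141 (mod 359).
294^90 = 294^(64+16+8+2) ≡ 220 (mod 359).
Check: 220² = 48400 ≡ 294 (mod 359). The two roots are 139 and 220.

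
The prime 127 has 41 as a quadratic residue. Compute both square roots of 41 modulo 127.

Since 127 ≡ 3 (mod 4), a square root of 41 is 41^((127+1)/4) = 41^32 mod 127.
Repeated squaring: 41^2≡30, 41^4≡11, 41^8≡121, 41^16≡36, 41^32≡26 (mod 127).
41^32 = 41^(32) ≡ 26 (mod 127).
Check: 26² = 676 ≡ 41 (mod 127). The two roots are 26 and 101.

26, 101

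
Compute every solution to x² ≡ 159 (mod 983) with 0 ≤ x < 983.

438, 545

Since 983 ≡ 3 (mod 4), a square root of 159 is 159^((983+1)/4) = 159^246 mod 983.
Repeated squaring: 159^2≡706, 159^4≡55, 159^8≡76, 159^16≡861, 159^32≡139, 159^64≡644, 159^128≡893 (mod 983).
159^246 = 159^(128+64+32+16+4+2) ≡ 545 (mod 983).
Check: 545² = 297025 ≡ 159 (mod 983). The two roots are 438 and 545.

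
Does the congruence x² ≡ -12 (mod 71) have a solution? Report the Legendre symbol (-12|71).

First reduce: -12 ≡ 59 (mod 71).
Reciprocity: 59 ≡ 3 and 71 ≡ 3 (mod 4), so (59/71) = −(71/59).
Reduce top mod 59: now compute (12/59).
Pull out 2^2: since 59 ≡ 3 (mod 8), (2/59) = -1, so (2/59)^2 = +1.
Reciprocity: 3 ≡ 3 and 59 ≡ 3 (mod 4), so (3/59) = −(59/3).
Reduce top mod 3: now compute (2/3).
Pull out 2: since 3 ≡ 3 (mod 8), (2/3) = -1.
Reached (1/3) = 1. Collecting the sign flips along the way, the symbol is -1.

-1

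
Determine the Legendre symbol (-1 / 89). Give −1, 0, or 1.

1

First reduce: -1 ≡ 88 (mod 89).
Pull out 2^3: since 89 ≡ 1 (mod 8), (2/89) = +1, so (2/89)^3 = +1.
Reciprocity: 11 ≡ 3 and 89 ≡ 1 (mod 4), so (11/89) = +(89/11).
Reduce top mod 11: now compute (1/11).
Reached (1/11) = 1. Collecting the sign flips along the way, the symbol is +1.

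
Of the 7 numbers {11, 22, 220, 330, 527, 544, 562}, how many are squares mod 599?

(11/599) = -1 → non-residue.
(22/599) = -1 → non-residue.
(220/599) = -1 → non-residue.
(330/599) = -1 → non-residue.
(527/599) = -1 → non-residue.
(544/599) = +1 → QR.
(562/599) = -1 → non-residue.
Total quadratic residues among the 7: 1.

1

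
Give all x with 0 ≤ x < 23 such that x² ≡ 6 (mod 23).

Since 23 ≡ 3 (mod 4), a square root of 6 is 6^((23+1)/4) = 6^6 mod 23.
Repeated squaring: 6^2≡13, 6^4≡8 (mod 23).
6^6 = 6^(4+2) ≡ 12 (mod 23).
Check: 12² = 144 ≡ 6 (mod 23). The two roots are 11 and 12.

11, 12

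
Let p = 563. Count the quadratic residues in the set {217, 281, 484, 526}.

3

(217/563) = -1 → non-residue.
(281/563) = +1 → QR.
(484/563) = +1 → QR.
(526/563) = +1 → QR.
Total quadratic residues among the 4: 3.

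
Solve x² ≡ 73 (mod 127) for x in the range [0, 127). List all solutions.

33, 94

Since 127 ≡ 3 (mod 4), a square root of 73 is 73^((127+1)/4) = 73^32 mod 127.
Repeated squaring: 73^2≡122, 73^4≡25, 73^8≡117, 73^16≡100, 73^32≡94 (mod 127).
73^32 = 73^(32) ≡ 94 (mod 127).
Check: 94² = 8836 ≡ 73 (mod 127). The two roots are 33 and 94.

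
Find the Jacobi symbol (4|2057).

1

Pull out 2^2: since 2057 ≡ 1 (mod 8), (2/2057) = +1, so (2/2057)^2 = +1.
Reached (1/2057) = 1. Collecting the sign flips along the way, the symbol is +1.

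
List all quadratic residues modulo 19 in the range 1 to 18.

Square k = 1,…,9 (k and 19−k give the same square):
1²=1, 2²=4, 3²=9, 4²=16, 5²≡6, 6²≡17, 7²≡11, 8²≡7, 9²≡5 (mod 19).
So the quadratic residues mod 19 are {1, 4, 5, 6, 7, 9, 11, 16, 17}.

1,4,5,6,7,9,11,16,17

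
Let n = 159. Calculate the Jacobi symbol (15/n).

0

Reciprocity: 15 ≡ 3 and 159 ≡ 3 (mod 4), so (15/159) = −(159/15).
Reduce top mod 15: now compute (9/15).
Reciprocity: 9 ≡ 1 and 15 ≡ 3 (mod 4), so (9/15) = +(15/9).
Reduce top mod 9: now compute (6/9).
Pull out 2: since 9 ≡ 1 (mod 8), (2/9) = +1.
Reciprocity: 3 ≡ 3 and 9 ≡ 1 (mod 4), so (3/9) = +(9/3).
Reduce top mod 3: now compute (0/3).
Top reduces to 0: gcd > 1, so the symbol is 0.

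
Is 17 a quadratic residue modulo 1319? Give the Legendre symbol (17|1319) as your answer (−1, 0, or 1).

Reciprocity: 17 ≡ 1 and 1319 ≡ 3 (mod 4), so (17/1319) = +(1319/17).
Reduce top mod 17: now compute (10/17).
Pull out 2: since 17 ≡ 1 (mod 8), (2/17) = +1.
Reciprocity: 5 ≡ 1 and 17 ≡ 1 (mod 4), so (5/17) = +(17/5).
Reduce top mod 5: now compute (2/5).
Pull out 2: since 5 ≡ 5 (mod 8), (2/5) = -1.
Reached (1/5) = 1. Collecting the sign flips along the way, the symbol is -1.

-1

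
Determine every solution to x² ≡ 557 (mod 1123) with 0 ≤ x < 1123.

182, 941

Since 1123 ≡ 3 (mod 4), a square root of 557 is 557^((1123+1)/4) = 557^281 mod 1123.
Repeated squaring: 557^2≡301, 557^4≡761, 557^8≡776, 557^16≡248, 557^32≡862, 557^64≡741, 557^128≡1057, 557^256≡987 (mod 1123).
557^281 = 557^(256+16+8+1) ≡ 182 (mod 1123).
Check: 182² = 33124 ≡ 557 (mod 1123). The two roots are 182 and 941.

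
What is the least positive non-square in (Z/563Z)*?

2

(2/563) = −1, so 2 is the smallest positive non-residue mod 563.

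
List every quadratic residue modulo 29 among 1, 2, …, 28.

1 4 5 6 7 9 13 16 20 22 23 24 25 28

Square k = 1,…,14 (k and 29−k give the same square):
1²=1, 2²=4, 3²=9, 4²=16, 5²=25, 6²≡7, 7²≡20, 8²≡6, 9²≡23, 10²≡13, 11²≡5, 12²≡28, 13²≡24, 14²≡22 (mod 29).
So the quadratic residues mod 29 are {1, 4, 5, 6, 7, 9, 13, 16, 20, 22, 23, 24, 25, 28}.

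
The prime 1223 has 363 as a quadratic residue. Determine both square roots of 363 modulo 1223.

53, 1170

Since 1223 ≡ 3 (mod 4), a square root of 363 is 363^((1223+1)/4) = 363^306 mod 1223.
Repeated squaring: 363^2≡908, 363^4≡162, 363^8≡561, 363^16≡410, 363^32≡549, 363^64≡543, 363^128≡106, 363^256≡229 (mod 1223).
363^306 = 363^(256+32+16+2) ≡ 53 (mod 1223).
Check: 53² = 2809 ≡ 363 (mod 1223). The two roots are 53 and 1170.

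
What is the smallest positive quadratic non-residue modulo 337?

5

(2/337) = +1, so 2 is a residue.
(3/337) = +1, so 3 is a residue.
(4/337) = +1, so 4 is a residue.
(5/337) = −1, so 5 is the smallest positive non-residue mod 337.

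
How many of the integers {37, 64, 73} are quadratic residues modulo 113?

(37/113) = -1 → non-residue.
(64/113) = +1 → QR.
(73/113) = -1 → non-residue.
Total quadratic residues among the 3: 1.

1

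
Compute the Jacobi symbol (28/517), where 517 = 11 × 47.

-1

Pull out 2^2: since 517 ≡ 5 (mod 8), (2/517) = -1, so (2/517)^2 = +1.
Reciprocity: 7 ≡ 3 and 517 ≡ 1 (mod 4), so (7/517) = +(517/7).
Reduce top mod 7: now compute (6/7).
Pull out 2: since 7 ≡ 7 (mod 8), (2/7) = +1.
Reciprocity: 3 ≡ 3 and 7 ≡ 3 (mod 4), so (3/7) = −(7/3).
Reduce top mod 3: now compute (1/3).
Reached (1/3) = 1. Collecting the sign flips along the way, the symbol is -1.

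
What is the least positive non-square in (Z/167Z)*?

(2/167) = +1, so 2 is a residue.
(3/167) = +1, so 3 is a residue.
(4/167) = +1, so 4 is a residue.
(5/167) = −1, so 5 is the smallest positive non-residue mod 167.

5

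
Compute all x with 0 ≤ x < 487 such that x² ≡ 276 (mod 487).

160, 327

Since 487 ≡ 3 (mod 4), a square root of 276 is 276^((487+1)/4) = 276^122 mod 487.
Repeated squaring: 276^2≡204, 276^4≡221, 276^8≡141, 276^16≡401, 276^32≡91, 276^64≡2 (mod 487).
276^122 = 276^(64+32+16+8+2) ≡ 327 (mod 487).
Check: 327² = 106929 ≡ 276 (mod 487). The two roots are 160 and 327.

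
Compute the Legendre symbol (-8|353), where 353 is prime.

1

First reduce: -8 ≡ 345 (mod 353).
Reciprocity: 345 ≡ 1 and 353 ≡ 1 (mod 4), so (345/353) = +(353/345).
Reduce top mod 345: now compute (8/345).
Pull out 2^3: since 345 ≡ 1 (mod 8), (2/345) = +1, so (2/345)^3 = +1.
Reached (1/345) = 1. Collecting the sign flips along the way, the symbol is +1.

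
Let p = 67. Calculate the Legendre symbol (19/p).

Euler's criterion: (19/67) ≡ 19^33 (mod 67).
19^2 ≡ 26 (mod 67)
19^4 ≡ 6 (mod 67)
19^8 ≡ 36 (mod 67)
19^16 ≡ 23 (mod 67)
19^32 ≡ 60 (mod 67)
19^33 = 19^(32+1) ≡ 1 (mod 67).
Result is 1, so (19/67) = 1.

1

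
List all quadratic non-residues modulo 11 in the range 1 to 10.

2, 6, 7, 8, 10

Square k = 1,…,5 (k and 11−k give the same square):
1²=1, 2²=4, 3²=9, 4²≡5, 5²≡3 (mod 11).
The residues are {1, 3, 4, 5, 9}; the non-residues are the remaining 5 nonzero classes.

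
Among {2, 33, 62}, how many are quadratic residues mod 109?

(2/109) = -1 → non-residue.
(33/109) = -1 → non-residue.
(62/109) = -1 → non-residue.
Total quadratic residues among the 3: 0.

0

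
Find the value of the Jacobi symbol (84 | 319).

1

Pull out 2^2: since 319 ≡ 7 (mod 8), (2/319) = +1, so (2/319)^2 = +1.
Reciprocity: 21 ≡ 1 and 319 ≡ 3 (mod 4), so (21/319) = +(319/21).
Reduce top mod 21: now compute (4/21).
Pull out 2^2: since 21 ≡ 5 (mod 8), (2/21) = -1, so (2/21)^2 = +1.
Reached (1/21) = 1. Collecting the sign flips along the way, the symbol is +1.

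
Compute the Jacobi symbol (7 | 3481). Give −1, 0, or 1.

Reciprocity: 7 ≡ 3 and 3481 ≡ 1 (mod 4), so (7/3481) = +(3481/7).
Reduce top mod 7: now compute (2/7).
Pull out 2: since 7 ≡ 7 (mod 8), (2/7) = +1.
Reached (1/7) = 1. Collecting the sign flips along the way, the symbol is +1.

1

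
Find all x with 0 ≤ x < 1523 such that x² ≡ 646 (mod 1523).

Since 1523 ≡ 3 (mod 4), a square root of 646 is 646^((1523+1)/4) = 646^381 mod 1523.
Repeated squaring: 646^2≡14, 646^4≡196, 646^8≡341, 646^16≡533, 646^32≡811, 646^64≡1308, 646^128≡535, 646^256≡1424 (mod 1523).
646^381 = 646^(256+64+32+16+8+4+1) ≡ 126 (mod 1523).
Check: 126² = 15876 ≡ 646 (mod 1523). The two roots are 126 and 1397.

126, 1397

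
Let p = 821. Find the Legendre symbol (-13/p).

Euler's criterion: (-13/821) ≡ 808^410 (mod 821).
808^2 ≡ 169 (mod 821)
808^4 ≡ 647 (mod 821)
808^8 ≡ 720 (mod 821)
808^16 ≡ 349 (mod 821)
808^32 ≡ 293 (mod 821)
808^64 ≡ 465 (mod 821)
808^128 ≡ 302 (mod 821)
808^256 ≡ 73 (mod 821)
808^410 = 808^(256+128+16+8+2) ≡ 820 (mod 821).
Result is 820 ≡ −1, so (-13/821) = −1.

-1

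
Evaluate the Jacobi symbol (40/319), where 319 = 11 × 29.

Pull out 2^3: since 319 ≡ 7 (mod 8), (2/319) = +1, so (2/319)^3 = +1.
Reciprocity: 5 ≡ 1 and 319 ≡ 3 (mod 4), so (5/319) = +(319/5).
Reduce top mod 5: now compute (4/5).
Pull out 2^2: since 5 ≡ 5 (mod 8), (2/5) = -1, so (2/5)^2 = +1.
Reached (1/5) = 1. Collecting the sign flips along the way, the symbol is +1.

1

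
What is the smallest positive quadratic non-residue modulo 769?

(2/769) = +1, so 2 is a residue.
(3/769) = +1, so 3 is a residue.
(4/769) = +1, so 4 is a residue.
(5/769) = +1, so 5 is a residue.
(6/769) = +1, so 6 is a residue.
(7/769) = −1, so 7 is the smallest positive non-residue mod 769.

7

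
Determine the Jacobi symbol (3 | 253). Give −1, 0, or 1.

1

Reciprocity: 3 ≡ 3 and 253 ≡ 1 (mod 4), so (3/253) = +(253/3).
Reduce top mod 3: now compute (1/3).
Reached (1/3) = 1. Collecting the sign flips along the way, the symbol is +1.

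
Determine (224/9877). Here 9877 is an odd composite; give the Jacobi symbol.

Pull out 2^5: since 9877 ≡ 5 (mod 8), (2/9877) = -1, so (2/9877)^5 = -1.
Reciprocity: 7 ≡ 3 and 9877 ≡ 1 (mod 4), so (7/9877) = +(9877/7).
Reduce top mod 7: now compute (0/7).
Top reduces to 0: gcd > 1, so the symbol is 0.

0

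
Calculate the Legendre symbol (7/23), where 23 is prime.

Reciprocity: 7 ≡ 3 and 23 ≡ 3 (mod 4), so (7/23) = −(23/7).
Reduce top mod 7: now compute (2/7).
Pull out 2: since 7 ≡ 7 (mod 8), (2/7) = +1.
Reached (1/7) = 1. Collecting the sign flips along the way, the symbol is -1.

-1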